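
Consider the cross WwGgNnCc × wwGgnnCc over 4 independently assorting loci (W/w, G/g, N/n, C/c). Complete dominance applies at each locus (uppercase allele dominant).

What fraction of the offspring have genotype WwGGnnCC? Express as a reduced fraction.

WwGgNnCc gametes: WGNC×1, WGNc×1, WGnC×1, WGnc×1, WgNC×1, WgNc×1, WgnC×1, Wgnc×1, wGNC×1, wGNc×1, wGnC×1, wGnc×1, wgNC×1, wgNc×1, wgnC×1, wgnc×1
wwGgnnCc gametes: wGnC×4, wGnc×4, wgnC×4, wgnc×4
WwGgNnCc×wwGgnnCc grid (16·16=256): WwGGNnCC=4 WwGGNnCc=8 WwGGNncc=4 WwGGnnCC=4 WwGGnnCc=8 WwGGnncc=4 WwGgNnCC=8 WwGgNnCc=16 WwGgNncc=8 WwGgnnCC=8 WwGgnnCc=16 WwGgnncc=8 WwggNnCC=4 WwggNnCc=8 WwggNncc=4 WwggnnCC=4 WwggnnCc=8 Wwggnncc=4 wwGGNnCC=4 wwGGNnCc=8 wwGGNncc=4 wwGGnnCC=4 wwGGnnCc=8 wwGGnncc=4 wwGgNnCC=8 wwGgNnCc=16 wwGgNncc=8 wwGgnnCC=8 wwGgnnCc=16 wwGgnncc=8 wwggNnCC=4 wwggNnCc=8 wwggNncc=4 wwggnnCC=4 wwggnnCc=8 wwggnncc=4
WwGGnnCC hits 4/256; gcd=4; 4÷4/256÷4 = 1/64

P(WwGGnnCC) = 1/64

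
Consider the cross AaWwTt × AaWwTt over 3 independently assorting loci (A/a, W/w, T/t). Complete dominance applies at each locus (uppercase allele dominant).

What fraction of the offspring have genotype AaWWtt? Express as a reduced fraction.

P(AaWWtt) = 1/32

AaWwTt gametes: AWT×1, AWt×1, AwT×1, Awt×1, aWT×1, aWt×1, awT×1, awt×1
AaWwTt gametes: AWT×1, AWt×1, AwT×1, Awt×1, aWT×1, aWt×1, awT×1, awt×1
AaWwTt×AaWwTt grid (8·8=64): AAWWTT=1 AAWWTt=2 AAWWtt=1 AAWwTT=2 AAWwTt=4 AAWwtt=2 AAwwTT=1 AAwwTt=2 AAwwtt=1 AaWWTT=2 AaWWTt=4 AaWWtt=2 AaWwTT=4 AaWwTt=8 AaWwtt=4 AawwTT=2 AawwTt=4 Aawwtt=2 aaWWTT=1 aaWWTt=2 aaWWtt=1 aaWwTT=2 aaWwTt=4 aaWwtt=2 aawwTT=1 aawwTt=2 aawwtt=1
AaWWtt hits 2/64; gcd=2; 2÷2/64÷2 = 1/32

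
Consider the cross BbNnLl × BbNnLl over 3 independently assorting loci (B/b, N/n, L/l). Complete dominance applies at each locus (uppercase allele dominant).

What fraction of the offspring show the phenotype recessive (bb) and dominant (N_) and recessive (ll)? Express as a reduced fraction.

BbNnLl gametes: BNL×1, BNl×1, BnL×1, Bnl×1, bNL×1, bNl×1, bnL×1, bnl×1
BbNnLl gametes: BNL×1, BNl×1, BnL×1, Bnl×1, bNL×1, bNl×1, bnL×1, bnl×1
BbNnLl×BbNnLl grid (8·8=64): BBNNLL=1 BBNNLl=2 BBNNll=1 BBNnLL=2 BBNnLl=4 BBNnll=2 BBnnLL=1 BBnnLl=2 BBnnll=1 BbNNLL=2 BbNNLl=4 BbNNll=2 BbNnLL=4 BbNnLl=8 BbNnll=4 BbnnLL=2 BbnnLl=4 Bbnnll=2 bbNNLL=1 bbNNLl=2 bbNNll=1 bbNnLL=2 bbNnLl=4 bbNnll=2 bbnnLL=1 bbnnLl=2 bbnnll=1
bb N_ ll hits 3/64; gcd=1; 3÷1/64÷1 = 3/64

P(bb N_ ll) = 3/64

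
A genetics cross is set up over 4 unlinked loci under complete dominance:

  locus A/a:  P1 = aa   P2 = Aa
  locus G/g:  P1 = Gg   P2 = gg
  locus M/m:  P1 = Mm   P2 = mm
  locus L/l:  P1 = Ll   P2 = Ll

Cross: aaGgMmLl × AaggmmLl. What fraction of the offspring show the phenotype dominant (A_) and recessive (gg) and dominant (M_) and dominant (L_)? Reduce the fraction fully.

P(A_ gg M_ L_) = 3/32

aaGgMmLl gametes: aGML×2, aGMl×2, aGmL×2, aGml×2, agML×2, agMl×2, agmL×2, agml×2
AaggmmLl gametes: AgmL×4, Agml×4, agmL×4, agml×4
aaGgMmLl×AaggmmLl grid (16·16=256): AaGgMmLL=8 AaGgMmLl=16 AaGgMmll=8 AaGgmmLL=8 AaGgmmLl=16 AaGgmmll=8 AaggMmLL=8 AaggMmLl=16 AaggMmll=8 AaggmmLL=8 AaggmmLl=16 Aaggmmll=8 aaGgMmLL=8 aaGgMmLl=16 aaGgMmll=8 aaGgmmLL=8 aaGgmmLl=16 aaGgmmll=8 aaggMmLL=8 aaggMmLl=16 aaggMmll=8 aaggmmLL=8 aaggmmLl=16 aaggmmll=8
A_ gg M_ L_ hits 24/256; gcd=8; 24÷8/256÷8 = 3/32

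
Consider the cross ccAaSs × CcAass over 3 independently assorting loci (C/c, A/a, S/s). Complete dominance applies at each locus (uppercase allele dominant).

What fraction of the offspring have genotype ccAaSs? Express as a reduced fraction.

ccAaSs gametes: cAS×2, cAs×2, caS×2, cas×2
CcAass gametes: CAs×2, Cas×2, cAs×2, cas×2
ccAaSs×CcAass grid (8·8=64): CcAASs=4 CcAAss=4 CcAaSs=8 CcAass=8 CcaaSs=4 Ccaass=4 ccAASs=4 ccAAss=4 ccAaSs=8 ccAass=8 ccaaSs=4 ccaass=4
ccAaSs hits 8/64; gcd=8; 8÷8/64÷8 = 1/8

P(ccAaSs) = 1/8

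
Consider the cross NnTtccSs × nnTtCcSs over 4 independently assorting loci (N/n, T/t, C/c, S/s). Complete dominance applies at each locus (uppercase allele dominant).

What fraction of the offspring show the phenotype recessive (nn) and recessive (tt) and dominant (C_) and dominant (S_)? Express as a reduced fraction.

P(nn tt C_ S_) = 3/64

NnTtccSs gametes: NTcS×2, NTcs×2, NtcS×2, Ntcs×2, nTcS×2, nTcs×2, ntcS×2, ntcs×2
nnTtCcSs gametes: nTCS×2, nTCs×2, nTcS×2, nTcs×2, ntCS×2, ntCs×2, ntcS×2, ntcs×2
NnTtccSs×nnTtCcSs grid (16·16=256): NnTTCcSS=4 NnTTCcSs=8 NnTTCcss=4 NnTTccSS=4 NnTTccSs=8 NnTTccss=4 NnTtCcSS=8 NnTtCcSs=16 NnTtCcss=8 NnTtccSS=8 NnTtccSs=16 NnTtccss=8 NnttCcSS=4 NnttCcSs=8 NnttCcss=4 NnttccSS=4 NnttccSs=8 Nnttccss=4 nnTTCcSS=4 nnTTCcSs=8 nnTTCcss=4 nnTTccSS=4 nnTTccSs=8 nnTTccss=4 nnTtCcSS=8 nnTtCcSs=16 nnTtCcss=8 nnTtccSS=8 nnTtccSs=16 nnTtccss=8 nnttCcSS=4 nnttCcSs=8 nnttCcss=4 nnttccSS=4 nnttccSs=8 nnttccss=4
nn tt C_ S_ hits 12/256; gcd=4; 12÷4/256÷4 = 3/64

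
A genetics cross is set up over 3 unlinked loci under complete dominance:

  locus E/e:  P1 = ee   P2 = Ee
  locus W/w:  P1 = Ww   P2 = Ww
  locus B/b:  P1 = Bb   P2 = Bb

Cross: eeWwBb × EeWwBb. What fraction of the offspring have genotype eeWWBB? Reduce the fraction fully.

P(eeWWBB) = 1/32

eeWwBb gametes: eWB×2, eWb×2, ewB×2, ewb×2
EeWwBb gametes: EWB×1, EWb×1, EwB×1, Ewb×1, eWB×1, eWb×1, ewB×1, ewb×1
eeWwBb×EeWwBb grid (8·8=64): EeWWBB=2 EeWWBb=4 EeWWbb=2 EeWwBB=4 EeWwBb=8 EeWwbb=4 EewwBB=2 EewwBb=4 Eewwbb=2 eeWWBB=2 eeWWBb=4 eeWWbb=2 eeWwBB=4 eeWwBb=8 eeWwbb=4 eewwBB=2 eewwBb=4 eewwbb=2
eeWWBB hits 2/64; gcd=2; 2÷2/64÷2 = 1/32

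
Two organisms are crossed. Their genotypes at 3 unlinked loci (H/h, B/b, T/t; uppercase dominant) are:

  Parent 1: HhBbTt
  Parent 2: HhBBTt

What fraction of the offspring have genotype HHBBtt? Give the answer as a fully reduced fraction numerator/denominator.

HhBbTt gametes: HBT×1, HBt×1, HbT×1, Hbt×1, hBT×1, hBt×1, hbT×1, hbt×1
HhBBTt gametes: HBT×2, HBt×2, hBT×2, hBt×2
HhBbTt×HhBBTt grid (8·8=64): HHBBTT=2 HHBBTt=4 HHBBtt=2 HHBbTT=2 HHBbTt=4 HHBbtt=2 HhBBTT=4 HhBBTt=8 HhBBtt=4 HhBbTT=4 HhBbTt=8 HhBbtt=4 hhBBTT=2 hhBBTt=4 hhBBtt=2 hhBbTT=2 hhBbTt=4 hhBbtt=2
HHBBtt hits 2/64; gcd=2; 2÷2/64÷2 = 1/32

P(HHBBtt) = 1/32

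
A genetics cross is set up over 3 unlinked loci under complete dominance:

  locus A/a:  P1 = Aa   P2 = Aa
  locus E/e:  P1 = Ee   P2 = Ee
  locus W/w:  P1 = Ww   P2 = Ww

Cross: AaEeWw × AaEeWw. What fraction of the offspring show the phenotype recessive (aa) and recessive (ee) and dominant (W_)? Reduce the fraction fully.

P(aa ee W_) = 3/64

AaEeWw gametes: AEW×1, AEw×1, AeW×1, Aew×1, aEW×1, aEw×1, aeW×1, aew×1
AaEeWw gametes: AEW×1, AEw×1, AeW×1, Aew×1, aEW×1, aEw×1, aeW×1, aew×1
AaEeWw×AaEeWw grid (8·8=64): AAEEWW=1 AAEEWw=2 AAEEww=1 AAEeWW=2 AAEeWw=4 AAEeww=2 AAeeWW=1 AAeeWw=2 AAeeww=1 AaEEWW=2 AaEEWw=4 AaEEww=2 AaEeWW=4 AaEeWw=8 AaEeww=4 AaeeWW=2 AaeeWw=4 Aaeeww=2 aaEEWW=1 aaEEWw=2 aaEEww=1 aaEeWW=2 aaEeWw=4 aaEeww=2 aaeeWW=1 aaeeWw=2 aaeeww=1
aa ee W_ hits 3/64; gcd=1; 3÷1/64÷1 = 3/64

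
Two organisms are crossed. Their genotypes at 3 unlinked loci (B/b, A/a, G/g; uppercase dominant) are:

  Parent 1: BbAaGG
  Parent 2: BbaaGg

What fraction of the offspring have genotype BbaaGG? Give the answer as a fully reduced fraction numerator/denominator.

P(BbaaGG) = 1/8

BbAaGG gametes: BAG×2, BaG×2, bAG×2, baG×2
BbaaGg gametes: BaG×2, Bag×2, baG×2, bag×2
BbAaGG×BbaaGg grid (8·8=64): BBAaGG=4 BBAaGg=4 BBaaGG=4 BBaaGg=4 BbAaGG=8 BbAaGg=8 BbaaGG=8 BbaaGg=8 bbAaGG=4 bbAaGg=4 bbaaGG=4 bbaaGg=4
BbaaGG hits 8/64; gcd=8; 8÷8/64÷8 = 1/8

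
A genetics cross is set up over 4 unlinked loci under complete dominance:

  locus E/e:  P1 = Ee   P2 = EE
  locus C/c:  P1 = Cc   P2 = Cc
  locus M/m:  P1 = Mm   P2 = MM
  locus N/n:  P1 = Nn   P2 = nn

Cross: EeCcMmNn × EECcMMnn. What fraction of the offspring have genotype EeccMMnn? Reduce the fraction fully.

P(EeccMMnn) = 1/32

EeCcMmNn gametes: ECMN×1, ECMn×1, ECmN×1, ECmn×1, EcMN×1, EcMn×1, EcmN×1, Ecmn×1, eCMN×1, eCMn×1, eCmN×1, eCmn×1, ecMN×1, ecMn×1, ecmN×1, ecmn×1
EECcMMnn gametes: ECMn×8, EcMn×8
EeCcMmNn×EECcMMnn grid (16·16=256): EECCMMNn=8 EECCMMnn=8 EECCMmNn=8 EECCMmnn=8 EECcMMNn=16 EECcMMnn=16 EECcMmNn=16 EECcMmnn=16 EEccMMNn=8 EEccMMnn=8 EEccMmNn=8 EEccMmnn=8 EeCCMMNn=8 EeCCMMnn=8 EeCCMmNn=8 EeCCMmnn=8 EeCcMMNn=16 EeCcMMnn=16 EeCcMmNn=16 EeCcMmnn=16 EeccMMNn=8 EeccMMnn=8 EeccMmNn=8 EeccMmnn=8
EeccMMnn hits 8/256; gcd=8; 8÷8/256÷8 = 1/32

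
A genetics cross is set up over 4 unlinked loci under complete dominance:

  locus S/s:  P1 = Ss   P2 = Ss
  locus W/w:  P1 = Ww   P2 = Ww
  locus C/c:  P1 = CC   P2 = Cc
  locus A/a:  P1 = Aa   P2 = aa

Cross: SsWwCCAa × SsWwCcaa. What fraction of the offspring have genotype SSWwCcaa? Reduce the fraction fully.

SsWwCCAa gametes: SWCA×2, SWCa×2, SwCA×2, SwCa×2, sWCA×2, sWCa×2, swCA×2, swCa×2
SsWwCcaa gametes: SWCa×2, SWca×2, SwCa×2, Swca×2, sWCa×2, sWca×2, swCa×2, swca×2
SsWwCCAa×SsWwCcaa grid (16·16=256): SSWWCCAa=4 SSWWCCaa=4 SSWWCcAa=4 SSWWCcaa=4 SSWwCCAa=8 SSWwCCaa=8 SSWwCcAa=8 SSWwCcaa=8 SSwwCCAa=4 SSwwCCaa=4 SSwwCcAa=4 SSwwCcaa=4 SsWWCCAa=8 SsWWCCaa=8 SsWWCcAa=8 SsWWCcaa=8 SsWwCCAa=16 SsWwCCaa=16 SsWwCcAa=16 SsWwCcaa=16 SswwCCAa=8 SswwCCaa=8 SswwCcAa=8 SswwCcaa=8 ssWWCCAa=4 ssWWCCaa=4 ssWWCcAa=4 ssWWCcaa=4 ssWwCCAa=8 ssWwCCaa=8 ssWwCcAa=8 ssWwCcaa=8 sswwCCAa=4 sswwCCaa=4 sswwCcAa=4 sswwCcaa=4
SSWwCcaa hits 8/256; gcd=8; 8÷8/256÷8 = 1/32

P(SSWwCcaa) = 1/32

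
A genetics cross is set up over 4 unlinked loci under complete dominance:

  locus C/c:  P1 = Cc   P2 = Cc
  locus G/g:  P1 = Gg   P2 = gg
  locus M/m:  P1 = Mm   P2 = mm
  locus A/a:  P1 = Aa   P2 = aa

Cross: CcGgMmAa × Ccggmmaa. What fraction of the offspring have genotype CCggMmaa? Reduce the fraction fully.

P(CCggMmaa) = 1/32

CcGgMmAa gametes: CGMA×1, CGMa×1, CGmA×1, CGma×1, CgMA×1, CgMa×1, CgmA×1, Cgma×1, cGMA×1, cGMa×1, cGmA×1, cGma×1, cgMA×1, cgMa×1, cgmA×1, cgma×1
Ccggmmaa gametes: Cgma×8, cgma×8
CcGgMmAa×Ccggmmaa grid (16·16=256): CCGgMmAa=8 CCGgMmaa=8 CCGgmmAa=8 CCGgmmaa=8 CCggMmAa=8 CCggMmaa=8 CCggmmAa=8 CCggmmaa=8 CcGgMmAa=16 CcGgMmaa=16 CcGgmmAa=16 CcGgmmaa=16 CcggMmAa=16 CcggMmaa=16 CcggmmAa=16 Ccggmmaa=16 ccGgMmAa=8 ccGgMmaa=8 ccGgmmAa=8 ccGgmmaa=8 ccggMmAa=8 ccggMmaa=8 ccggmmAa=8 ccggmmaa=8
CCggMmaa hits 8/256; gcd=8; 8÷8/256÷8 = 1/32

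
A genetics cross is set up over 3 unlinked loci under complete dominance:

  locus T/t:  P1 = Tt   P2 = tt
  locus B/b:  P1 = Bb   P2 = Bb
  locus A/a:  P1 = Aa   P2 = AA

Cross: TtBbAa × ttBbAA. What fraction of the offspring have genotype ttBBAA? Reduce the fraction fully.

P(ttBBAA) = 1/16

TtBbAa gametes: TBA×1, TBa×1, TbA×1, Tba×1, tBA×1, tBa×1, tbA×1, tba×1
ttBbAA gametes: tBA×4, tbA×4
TtBbAa×ttBbAA grid (8·8=64): TtBBAA=4 TtBBAa=4 TtBbAA=8 TtBbAa=8 TtbbAA=4 TtbbAa=4 ttBBAA=4 ttBBAa=4 ttBbAA=8 ttBbAa=8 ttbbAA=4 ttbbAa=4
ttBBAA hits 4/64; gcd=4; 4÷4/64÷4 = 1/16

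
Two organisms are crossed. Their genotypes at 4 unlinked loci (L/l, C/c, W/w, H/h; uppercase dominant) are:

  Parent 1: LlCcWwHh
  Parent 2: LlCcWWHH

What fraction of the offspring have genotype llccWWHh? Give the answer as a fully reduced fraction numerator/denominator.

LlCcWwHh gametes: LCWH×1, LCWh×1, LCwH×1, LCwh×1, LcWH×1, LcWh×1, LcwH×1, Lcwh×1, lCWH×1, lCWh×1, lCwH×1, lCwh×1, lcWH×1, lcWh×1, lcwH×1, lcwh×1
LlCcWWHH gametes: LCWH×4, LcWH×4, lCWH×4, lcWH×4
LlCcWwHh×LlCcWWHH grid (16·16=256): LLCCWWHH=4 LLCCWWHh=4 LLCCWwHH=4 LLCCWwHh=4 LLCcWWHH=8 LLCcWWHh=8 LLCcWwHH=8 LLCcWwHh=8 LLccWWHH=4 LLccWWHh=4 LLccWwHH=4 LLccWwHh=4 LlCCWWHH=8 LlCCWWHh=8 LlCCWwHH=8 LlCCWwHh=8 LlCcWWHH=16 LlCcWWHh=16 LlCcWwHH=16 LlCcWwHh=16 LlccWWHH=8 LlccWWHh=8 LlccWwHH=8 LlccWwHh=8 llCCWWHH=4 llCCWWHh=4 llCCWwHH=4 llCCWwHh=4 llCcWWHH=8 llCcWWHh=8 llCcWwHH=8 llCcWwHh=8 llccWWHH=4 llccWWHh=4 llccWwHH=4 llccWwHh=4
llccWWHh hits 4/256; gcd=4; 4÷4/256÷4 = 1/64

P(llccWWHh) = 1/64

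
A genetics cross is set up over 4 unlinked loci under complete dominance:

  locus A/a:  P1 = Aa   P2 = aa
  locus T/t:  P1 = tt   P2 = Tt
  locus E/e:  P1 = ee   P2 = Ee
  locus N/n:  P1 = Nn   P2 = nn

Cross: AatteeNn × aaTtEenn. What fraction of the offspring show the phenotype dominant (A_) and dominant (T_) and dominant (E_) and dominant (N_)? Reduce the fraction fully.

P(A_ T_ E_ N_) = 1/16

AatteeNn gametes: AteN×4, Aten×4, ateN×4, aten×4
aaTtEenn gametes: aTEn×4, aTen×4, atEn×4, aten×4
AatteeNn×aaTtEenn grid (16·16=256): AaTtEeNn=16 AaTtEenn=16 AaTteeNn=16 AaTteenn=16 AattEeNn=16 AattEenn=16 AatteeNn=16 Aatteenn=16 aaTtEeNn=16 aaTtEenn=16 aaTteeNn=16 aaTteenn=16 aattEeNn=16 aattEenn=16 aatteeNn=16 aatteenn=16
A_ T_ E_ N_ hits 16/256; gcd=16; 16÷16/256÷16 = 1/16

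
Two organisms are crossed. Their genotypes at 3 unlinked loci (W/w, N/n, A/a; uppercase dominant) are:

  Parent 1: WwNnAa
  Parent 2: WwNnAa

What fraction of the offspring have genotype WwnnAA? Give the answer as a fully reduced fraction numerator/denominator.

WwNnAa gametes: WNA×1, WNa×1, WnA×1, Wna×1, wNA×1, wNa×1, wnA×1, wna×1
WwNnAa gametes: WNA×1, WNa×1, WnA×1, Wna×1, wNA×1, wNa×1, wnA×1, wna×1
WwNnAa×WwNnAa grid (8·8=64): WWNNAA=1 WWNNAa=2 WWNNaa=1 WWNnAA=2 WWNnAa=4 WWNnaa=2 WWnnAA=1 WWnnAa=2 WWnnaa=1 WwNNAA=2 WwNNAa=4 WwNNaa=2 WwNnAA=4 WwNnAa=8 WwNnaa=4 WwnnAA=2 WwnnAa=4 Wwnnaa=2 wwNNAA=1 wwNNAa=2 wwNNaa=1 wwNnAA=2 wwNnAa=4 wwNnaa=2 wwnnAA=1 wwnnAa=2 wwnnaa=1
WwnnAA hits 2/64; gcd=2; 2÷2/64÷2 = 1/32

P(WwnnAA) = 1/32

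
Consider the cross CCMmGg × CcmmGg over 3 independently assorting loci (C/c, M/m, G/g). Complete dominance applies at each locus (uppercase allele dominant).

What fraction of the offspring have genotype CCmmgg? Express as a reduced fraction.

CCMmGg gametes: CMG×2, CMg×2, CmG×2, Cmg×2
CcmmGg gametes: CmG×2, Cmg×2, cmG×2, cmg×2
CCMmGg×CcmmGg grid (8·8=64): CCMmGG=4 CCMmGg=8 CCMmgg=4 CCmmGG=4 CCmmGg=8 CCmmgg=4 CcMmGG=4 CcMmGg=8 CcMmgg=4 CcmmGG=4 CcmmGg=8 Ccmmgg=4
CCmmgg hits 4/64; gcd=4; 4÷4/64÷4 = 1/16

P(CCmmgg) = 1/16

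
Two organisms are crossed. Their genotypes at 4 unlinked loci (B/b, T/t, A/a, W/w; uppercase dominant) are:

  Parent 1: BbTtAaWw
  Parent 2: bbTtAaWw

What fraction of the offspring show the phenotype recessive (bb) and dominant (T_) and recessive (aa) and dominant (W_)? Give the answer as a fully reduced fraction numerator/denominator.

BbTtAaWw gametes: BTAW×1, BTAw×1, BTaW×1, BTaw×1, BtAW×1, BtAw×1, BtaW×1, Btaw×1, bTAW×1, bTAw×1, bTaW×1, bTaw×1, btAW×1, btAw×1, btaW×1, btaw×1
bbTtAaWw gametes: bTAW×2, bTAw×2, bTaW×2, bTaw×2, btAW×2, btAw×2, btaW×2, btaw×2
BbTtAaWw×bbTtAaWw grid (16·16=256): BbTTAAWW=2 BbTTAAWw=4 BbTTAAww=2 BbTTAaWW=4 BbTTAaWw=8 BbTTAaww=4 BbTTaaWW=2 BbTTaaWw=4 BbTTaaww=2 BbTtAAWW=4 BbTtAAWw=8 BbTtAAww=4 BbTtAaWW=8 BbTtAaWw=16 BbTtAaww=8 BbTtaaWW=4 BbTtaaWw=8 BbTtaaww=4 BbttAAWW=2 BbttAAWw=4 BbttAAww=2 BbttAaWW=4 BbttAaWw=8 BbttAaww=4 BbttaaWW=2 BbttaaWw=4 Bbttaaww=2 bbTTAAWW=2 bbTTAAWw=4 bbTTAAww=2 bbTTAaWW=4 bbTTAaWw=8 bbTTAaww=4 bbTTaaWW=2 bbTTaaWw=4 bbTTaaww=2 bbTtAAWW=4 bbTtAAWw=8 bbTtAAww=4 bbTtAaWW=8 bbTtAaWw=16 bbTtAaww=8 bbTtaaWW=4 bbTtaaWw=8 bbTtaaww=4 bbttAAWW=2 bbttAAWw=4 bbttAAww=2 bbttAaWW=4 bbttAaWw=8 bbttAaww=4 bbttaaWW=2 bbttaaWw=4 bbttaaww=2
bb T_ aa W_ hits 18/256; gcd=2; 18÷2/256÷2 = 9/128

P(bb T_ aa W_) = 9/128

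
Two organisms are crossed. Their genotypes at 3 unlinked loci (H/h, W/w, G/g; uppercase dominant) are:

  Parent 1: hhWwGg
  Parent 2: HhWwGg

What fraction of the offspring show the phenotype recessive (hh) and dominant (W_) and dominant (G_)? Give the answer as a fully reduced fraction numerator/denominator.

P(hh W_ G_) = 9/32

hhWwGg gametes: hWG×2, hWg×2, hwG×2, hwg×2
HhWwGg gametes: HWG×1, HWg×1, HwG×1, Hwg×1, hWG×1, hWg×1, hwG×1, hwg×1
hhWwGg×HhWwGg grid (8·8=64): HhWWGG=2 HhWWGg=4 HhWWgg=2 HhWwGG=4 HhWwGg=8 HhWwgg=4 HhwwGG=2 HhwwGg=4 Hhwwgg=2 hhWWGG=2 hhWWGg=4 hhWWgg=2 hhWwGG=4 hhWwGg=8 hhWwgg=4 hhwwGG=2 hhwwGg=4 hhwwgg=2
hh W_ G_ hits 18/64; gcd=2; 18÷2/64÷2 = 9/32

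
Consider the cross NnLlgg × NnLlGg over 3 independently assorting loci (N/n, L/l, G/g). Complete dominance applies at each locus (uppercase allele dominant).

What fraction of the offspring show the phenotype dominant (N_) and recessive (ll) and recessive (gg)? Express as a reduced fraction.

P(N_ ll gg) = 3/32

NnLlgg gametes: NLg×2, Nlg×2, nLg×2, nlg×2
NnLlGg gametes: NLG×1, NLg×1, NlG×1, Nlg×1, nLG×1, nLg×1, nlG×1, nlg×1
NnLlgg×NnLlGg grid (8·8=64): NNLLGg=2 NNLLgg=2 NNLlGg=4 NNLlgg=4 NNllGg=2 NNllgg=2 NnLLGg=4 NnLLgg=4 NnLlGg=8 NnLlgg=8 NnllGg=4 Nnllgg=4 nnLLGg=2 nnLLgg=2 nnLlGg=4 nnLlgg=4 nnllGg=2 nnllgg=2
N_ ll gg hits 6/64; gcd=2; 6÷2/64÷2 = 3/32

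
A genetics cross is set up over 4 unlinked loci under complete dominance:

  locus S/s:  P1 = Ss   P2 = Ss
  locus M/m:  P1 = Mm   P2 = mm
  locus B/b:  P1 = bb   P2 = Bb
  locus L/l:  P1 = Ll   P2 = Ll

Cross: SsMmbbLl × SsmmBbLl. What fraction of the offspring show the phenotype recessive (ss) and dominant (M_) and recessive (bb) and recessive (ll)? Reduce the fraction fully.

P(ss M_ bb ll) = 1/64

SsMmbbLl gametes: SMbL×2, SMbl×2, SmbL×2, Smbl×2, sMbL×2, sMbl×2, smbL×2, smbl×2
SsmmBbLl gametes: SmBL×2, SmBl×2, SmbL×2, Smbl×2, smBL×2, smBl×2, smbL×2, smbl×2
SsMmbbLl×SsmmBbLl grid (16·16=256): SSMmBbLL=4 SSMmBbLl=8 SSMmBbll=4 SSMmbbLL=4 SSMmbbLl=8 SSMmbbll=4 SSmmBbLL=4 SSmmBbLl=8 SSmmBbll=4 SSmmbbLL=4 SSmmbbLl=8 SSmmbbll=4 SsMmBbLL=8 SsMmBbLl=16 SsMmBbll=8 SsMmbbLL=8 SsMmbbLl=16 SsMmbbll=8 SsmmBbLL=8 SsmmBbLl=16 SsmmBbll=8 SsmmbbLL=8 SsmmbbLl=16 Ssmmbbll=8 ssMmBbLL=4 ssMmBbLl=8 ssMmBbll=4 ssMmbbLL=4 ssMmbbLl=8 ssMmbbll=4 ssmmBbLL=4 ssmmBbLl=8 ssmmBbll=4 ssmmbbLL=4 ssmmbbLl=8 ssmmbbll=4
ss M_ bb ll hits 4/256; gcd=4; 4÷4/256÷4 = 1/64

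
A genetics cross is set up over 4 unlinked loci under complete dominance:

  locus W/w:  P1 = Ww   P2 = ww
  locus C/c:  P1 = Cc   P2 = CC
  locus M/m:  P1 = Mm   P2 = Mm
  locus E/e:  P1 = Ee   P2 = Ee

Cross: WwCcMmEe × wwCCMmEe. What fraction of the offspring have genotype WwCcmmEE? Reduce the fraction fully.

P(WwCcmmEE) = 1/64

WwCcMmEe gametes: WCME×1, WCMe×1, WCmE×1, WCme×1, WcME×1, WcMe×1, WcmE×1, Wcme×1, wCME×1, wCMe×1, wCmE×1, wCme×1, wcME×1, wcMe×1, wcmE×1, wcme×1
wwCCMmEe gametes: wCME×4, wCMe×4, wCmE×4, wCme×4
WwCcMmEe×wwCCMmEe grid (16·16=256): WwCCMMEE=4 WwCCMMEe=8 WwCCMMee=4 WwCCMmEE=8 WwCCMmEe=16 WwCCMmee=8 WwCCmmEE=4 WwCCmmEe=8 WwCCmmee=4 WwCcMMEE=4 WwCcMMEe=8 WwCcMMee=4 WwCcMmEE=8 WwCcMmEe=16 WwCcMmee=8 WwCcmmEE=4 WwCcmmEe=8 WwCcmmee=4 wwCCMMEE=4 wwCCMMEe=8 wwCCMMee=4 wwCCMmEE=8 wwCCMmEe=16 wwCCMmee=8 wwCCmmEE=4 wwCCmmEe=8 wwCCmmee=4 wwCcMMEE=4 wwCcMMEe=8 wwCcMMee=4 wwCcMmEE=8 wwCcMmEe=16 wwCcMmee=8 wwCcmmEE=4 wwCcmmEe=8 wwCcmmee=4
WwCcmmEE hits 4/256; gcd=4; 4÷4/256÷4 = 1/64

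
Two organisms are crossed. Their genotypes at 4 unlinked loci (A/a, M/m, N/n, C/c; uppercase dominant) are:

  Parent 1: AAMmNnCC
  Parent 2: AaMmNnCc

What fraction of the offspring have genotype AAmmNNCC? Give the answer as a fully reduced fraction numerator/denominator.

P(AAmmNNCC) = 1/64

AAMmNnCC gametes: AMNC×4, AMnC×4, AmNC×4, AmnC×4
AaMmNnCc gametes: AMNC×1, AMNc×1, AMnC×1, AMnc×1, AmNC×1, AmNc×1, AmnC×1, Amnc×1, aMNC×1, aMNc×1, aMnC×1, aMnc×1, amNC×1, amNc×1, amnC×1, amnc×1
AAMmNnCC×AaMmNnCc grid (16·16=256): AAMMNNCC=4 AAMMNNCc=4 AAMMNnCC=8 AAMMNnCc=8 AAMMnnCC=4 AAMMnnCc=4 AAMmNNCC=8 AAMmNNCc=8 AAMmNnCC=16 AAMmNnCc=16 AAMmnnCC=8 AAMmnnCc=8 AAmmNNCC=4 AAmmNNCc=4 AAmmNnCC=8 AAmmNnCc=8 AAmmnnCC=4 AAmmnnCc=4 AaMMNNCC=4 AaMMNNCc=4 AaMMNnCC=8 AaMMNnCc=8 AaMMnnCC=4 AaMMnnCc=4 AaMmNNCC=8 AaMmNNCc=8 AaMmNnCC=16 AaMmNnCc=16 AaMmnnCC=8 AaMmnnCc=8 AammNNCC=4 AammNNCc=4 AammNnCC=8 AammNnCc=8 AammnnCC=4 AammnnCc=4
AAmmNNCC hits 4/256; gcd=4; 4÷4/256÷4 = 1/64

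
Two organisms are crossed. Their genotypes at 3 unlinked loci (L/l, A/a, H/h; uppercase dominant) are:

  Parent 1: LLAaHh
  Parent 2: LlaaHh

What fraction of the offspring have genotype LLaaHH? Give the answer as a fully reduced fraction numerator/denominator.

P(LLaaHH) = 1/16

LLAaHh gametes: LAH×2, LAh×2, LaH×2, Lah×2
LlaaHh gametes: LaH×2, Lah×2, laH×2, lah×2
LLAaHh×LlaaHh grid (8·8=64): LLAaHH=4 LLAaHh=8 LLAahh=4 LLaaHH=4 LLaaHh=8 LLaahh=4 LlAaHH=4 LlAaHh=8 LlAahh=4 LlaaHH=4 LlaaHh=8 Llaahh=4
LLaaHH hits 4/64; gcd=4; 4÷4/64÷4 = 1/16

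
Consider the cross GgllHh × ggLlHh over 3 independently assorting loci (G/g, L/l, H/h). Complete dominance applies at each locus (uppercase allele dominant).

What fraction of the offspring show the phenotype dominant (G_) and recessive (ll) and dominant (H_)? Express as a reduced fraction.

GgllHh gametes: GlH×2, Glh×2, glH×2, glh×2
ggLlHh gametes: gLH×2, gLh×2, glH×2, glh×2
GgllHh×ggLlHh grid (8·8=64): GgLlHH=4 GgLlHh=8 GgLlhh=4 GgllHH=4 GgllHh=8 Ggllhh=4 ggLlHH=4 ggLlHh=8 ggLlhh=4 ggllHH=4 ggllHh=8 ggllhh=4
G_ ll H_ hits 12/64; gcd=4; 12÷4/64÷4 = 3/16

P(G_ ll H_) = 3/16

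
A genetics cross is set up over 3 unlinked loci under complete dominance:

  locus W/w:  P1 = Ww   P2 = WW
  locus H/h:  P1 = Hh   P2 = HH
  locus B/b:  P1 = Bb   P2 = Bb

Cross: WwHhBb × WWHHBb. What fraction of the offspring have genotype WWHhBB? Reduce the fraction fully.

P(WWHhBB) = 1/16

WwHhBb gametes: WHB×1, WHb×1, WhB×1, Whb×1, wHB×1, wHb×1, whB×1, whb×1
WWHHBb gametes: WHB×4, WHb×4
WwHhBb×WWHHBb grid (8·8=64): WWHHBB=4 WWHHBb=8 WWHHbb=4 WWHhBB=4 WWHhBb=8 WWHhbb=4 WwHHBB=4 WwHHBb=8 WwHHbb=4 WwHhBB=4 WwHhBb=8 WwHhbb=4
WWHhBB hits 4/64; gcd=4; 4÷4/64÷4 = 1/16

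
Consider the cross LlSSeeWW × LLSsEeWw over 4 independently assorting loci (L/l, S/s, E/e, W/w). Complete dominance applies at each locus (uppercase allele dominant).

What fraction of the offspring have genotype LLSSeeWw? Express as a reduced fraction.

P(LLSSeeWw) = 1/16

LlSSeeWW gametes: LSeW×8, lSeW×8
LLSsEeWw gametes: LSEW×2, LSEw×2, LSeW×2, LSew×2, LsEW×2, LsEw×2, LseW×2, Lsew×2
LlSSeeWW×LLSsEeWw grid (16·16=256): LLSSEeWW=16 LLSSEeWw=16 LLSSeeWW=16 LLSSeeWw=16 LLSsEeWW=16 LLSsEeWw=16 LLSseeWW=16 LLSseeWw=16 LlSSEeWW=16 LlSSEeWw=16 LlSSeeWW=16 LlSSeeWw=16 LlSsEeWW=16 LlSsEeWw=16 LlSseeWW=16 LlSseeWw=16
LLSSeeWw hits 16/256; gcd=16; 16÷16/256÷16 = 1/16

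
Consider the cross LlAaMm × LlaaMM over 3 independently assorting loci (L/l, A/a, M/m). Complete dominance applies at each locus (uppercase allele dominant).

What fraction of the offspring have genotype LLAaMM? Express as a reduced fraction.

P(LLAaMM) = 1/16

LlAaMm gametes: LAM×1, LAm×1, LaM×1, Lam×1, lAM×1, lAm×1, laM×1, lam×1
LlaaMM gametes: LaM×4, laM×4
LlAaMm×LlaaMM grid (8·8=64): LLAaMM=4 LLAaMm=4 LLaaMM=4 LLaaMm=4 LlAaMM=8 LlAaMm=8 LlaaMM=8 LlaaMm=8 llAaMM=4 llAaMm=4 llaaMM=4 llaaMm=4
LLAaMM hits 4/64; gcd=4; 4÷4/64÷4 = 1/16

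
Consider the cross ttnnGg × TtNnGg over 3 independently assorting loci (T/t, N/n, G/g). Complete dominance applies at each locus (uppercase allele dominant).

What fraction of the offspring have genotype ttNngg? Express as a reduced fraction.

ttnnGg gametes: tnG×4, tng×4
TtNnGg gametes: TNG×1, TNg×1, TnG×1, Tng×1, tNG×1, tNg×1, tnG×1, tng×1
ttnnGg×TtNnGg grid (8·8=64): TtNnGG=4 TtNnGg=8 TtNngg=4 TtnnGG=4 TtnnGg=8 Ttnngg=4 ttNnGG=4 ttNnGg=8 ttNngg=4 ttnnGG=4 ttnnGg=8 ttnngg=4
ttNngg hits 4/64; gcd=4; 4÷4/64÷4 = 1/16

P(ttNngg) = 1/16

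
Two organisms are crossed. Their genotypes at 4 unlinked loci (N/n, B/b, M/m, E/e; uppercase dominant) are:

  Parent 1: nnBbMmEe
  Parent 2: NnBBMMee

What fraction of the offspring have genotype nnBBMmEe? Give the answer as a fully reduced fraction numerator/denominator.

nnBbMmEe gametes: nBME×2, nBMe×2, nBmE×2, nBme×2, nbME×2, nbMe×2, nbmE×2, nbme×2
NnBBMMee gametes: NBMe×8, nBMe×8
nnBbMmEe×NnBBMMee grid (16·16=256): NnBBMMEe=16 NnBBMMee=16 NnBBMmEe=16 NnBBMmee=16 NnBbMMEe=16 NnBbMMee=16 NnBbMmEe=16 NnBbMmee=16 nnBBMMEe=16 nnBBMMee=16 nnBBMmEe=16 nnBBMmee=16 nnBbMMEe=16 nnBbMMee=16 nnBbMmEe=16 nnBbMmee=16
nnBBMmEe hits 16/256; gcd=16; 16÷16/256÷16 = 1/16

P(nnBBMmEe) = 1/16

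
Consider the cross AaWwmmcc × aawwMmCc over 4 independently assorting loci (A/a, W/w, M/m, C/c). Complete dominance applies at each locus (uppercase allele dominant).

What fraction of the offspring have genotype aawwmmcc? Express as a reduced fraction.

P(aawwmmcc) = 1/16

AaWwmmcc gametes: AWmc×4, Awmc×4, aWmc×4, awmc×4
aawwMmCc gametes: awMC×4, awMc×4, awmC×4, awmc×4
AaWwmmcc×aawwMmCc grid (16·16=256): AaWwMmCc=16 AaWwMmcc=16 AaWwmmCc=16 AaWwmmcc=16 AawwMmCc=16 AawwMmcc=16 AawwmmCc=16 Aawwmmcc=16 aaWwMmCc=16 aaWwMmcc=16 aaWwmmCc=16 aaWwmmcc=16 aawwMmCc=16 aawwMmcc=16 aawwmmCc=16 aawwmmcc=16
aawwmmcc hits 16/256; gcd=16; 16÷16/256÷16 = 1/16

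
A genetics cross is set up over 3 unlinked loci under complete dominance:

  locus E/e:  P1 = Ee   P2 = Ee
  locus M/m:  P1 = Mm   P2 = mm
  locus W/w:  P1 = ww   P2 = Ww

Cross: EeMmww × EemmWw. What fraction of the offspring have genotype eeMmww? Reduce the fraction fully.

P(eeMmww) = 1/16

EeMmww gametes: EMw×2, Emw×2, eMw×2, emw×2
EemmWw gametes: EmW×2, Emw×2, emW×2, emw×2
EeMmww×EemmWw grid (8·8=64): EEMmWw=4 EEMmww=4 EEmmWw=4 EEmmww=4 EeMmWw=8 EeMmww=8 EemmWw=8 Eemmww=8 eeMmWw=4 eeMmww=4 eemmWw=4 eemmww=4
eeMmww hits 4/64; gcd=4; 4÷4/64÷4 = 1/16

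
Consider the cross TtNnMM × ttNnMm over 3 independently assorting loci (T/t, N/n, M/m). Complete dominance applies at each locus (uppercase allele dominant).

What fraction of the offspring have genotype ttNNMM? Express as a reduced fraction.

P(ttNNMM) = 1/16

TtNnMM gametes: TNM×2, TnM×2, tNM×2, tnM×2
ttNnMm gametes: tNM×2, tNm×2, tnM×2, tnm×2
TtNnMM×ttNnMm grid (8·8=64): TtNNMM=4 TtNNMm=4 TtNnMM=8 TtNnMm=8 TtnnMM=4 TtnnMm=4 ttNNMM=4 ttNNMm=4 ttNnMM=8 ttNnMm=8 ttnnMM=4 ttnnMm=4
ttNNMM hits 4/64; gcd=4; 4÷4/64÷4 = 1/16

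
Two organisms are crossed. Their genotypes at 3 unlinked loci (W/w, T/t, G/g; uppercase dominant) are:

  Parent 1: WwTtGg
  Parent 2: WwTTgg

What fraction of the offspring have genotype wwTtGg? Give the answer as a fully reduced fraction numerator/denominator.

WwTtGg gametes: WTG×1, WTg×1, WtG×1, Wtg×1, wTG×1, wTg×1, wtG×1, wtg×1
WwTTgg gametes: WTg×4, wTg×4
WwTtGg×WwTTgg grid (8·8=64): WWTTGg=4 WWTTgg=4 WWTtGg=4 WWTtgg=4 WwTTGg=8 WwTTgg=8 WwTtGg=8 WwTtgg=8 wwTTGg=4 wwTTgg=4 wwTtGg=4 wwTtgg=4
wwTtGg hits 4/64; gcd=4; 4÷4/64÷4 = 1/16

P(wwTtGg) = 1/16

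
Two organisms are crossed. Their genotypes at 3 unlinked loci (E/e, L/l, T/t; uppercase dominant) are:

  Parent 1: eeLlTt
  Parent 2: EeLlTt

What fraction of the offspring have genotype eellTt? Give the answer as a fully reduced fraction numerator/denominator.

P(eellTt) = 1/16

eeLlTt gametes: eLT×2, eLt×2, elT×2, elt×2
EeLlTt gametes: ELT×1, ELt×1, ElT×1, Elt×1, eLT×1, eLt×1, elT×1, elt×1
eeLlTt×EeLlTt grid (8·8=64): EeLLTT=2 EeLLTt=4 EeLLtt=2 EeLlTT=4 EeLlTt=8 EeLltt=4 EellTT=2 EellTt=4 Eelltt=2 eeLLTT=2 eeLLTt=4 eeLLtt=2 eeLlTT=4 eeLlTt=8 eeLltt=4 eellTT=2 eellTt=4 eelltt=2
eellTt hits 4/64; gcd=4; 4÷4/64÷4 = 1/16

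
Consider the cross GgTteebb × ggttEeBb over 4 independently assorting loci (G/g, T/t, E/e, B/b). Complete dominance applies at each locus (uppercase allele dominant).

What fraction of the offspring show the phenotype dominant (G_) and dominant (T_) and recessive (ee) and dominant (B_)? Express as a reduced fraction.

P(G_ T_ ee B_) = 1/16

GgTteebb gametes: GTeb×4, Gteb×4, gTeb×4, gteb×4
ggttEeBb gametes: gtEB×4, gtEb×4, gteB×4, gteb×4
GgTteebb×ggttEeBb grid (16·16=256): GgTtEeBb=16 GgTtEebb=16 GgTteeBb=16 GgTteebb=16 GgttEeBb=16 GgttEebb=16 GgtteeBb=16 Ggtteebb=16 ggTtEeBb=16 ggTtEebb=16 ggTteeBb=16 ggTteebb=16 ggttEeBb=16 ggttEebb=16 ggtteeBb=16 ggtteebb=16
G_ T_ ee B_ hits 16/256; gcd=16; 16÷16/256÷16 = 1/16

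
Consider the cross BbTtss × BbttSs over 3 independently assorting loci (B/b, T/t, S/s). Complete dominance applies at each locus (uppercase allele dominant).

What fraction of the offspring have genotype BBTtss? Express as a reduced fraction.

P(BBTtss) = 1/16

BbTtss gametes: BTs×2, Bts×2, bTs×2, bts×2
BbttSs gametes: BtS×2, Bts×2, btS×2, bts×2
BbTtss×BbttSs grid (8·8=64): BBTtSs=4 BBTtss=4 BBttSs=4 BBttss=4 BbTtSs=8 BbTtss=8 BbttSs=8 Bbttss=8 bbTtSs=4 bbTtss=4 bbttSs=4 bbttss=4
BBTtss hits 4/64; gcd=4; 4÷4/64÷4 = 1/16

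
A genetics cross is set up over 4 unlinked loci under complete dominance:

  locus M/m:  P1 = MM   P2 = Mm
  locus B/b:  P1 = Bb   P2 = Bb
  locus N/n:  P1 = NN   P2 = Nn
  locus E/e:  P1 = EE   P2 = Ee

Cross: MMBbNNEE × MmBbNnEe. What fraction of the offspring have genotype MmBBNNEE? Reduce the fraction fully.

P(MmBBNNEE) = 1/32

MMBbNNEE gametes: MBNE×8, MbNE×8
MmBbNnEe gametes: MBNE×1, MBNe×1, MBnE×1, MBne×1, MbNE×1, MbNe×1, MbnE×1, Mbne×1, mBNE×1, mBNe×1, mBnE×1, mBne×1, mbNE×1, mbNe×1, mbnE×1, mbne×1
MMBbNNEE×MmBbNnEe grid (16·16=256): MMBBNNEE=8 MMBBNNEe=8 MMBBNnEE=8 MMBBNnEe=8 MMBbNNEE=16 MMBbNNEe=16 MMBbNnEE=16 MMBbNnEe=16 MMbbNNEE=8 MMbbNNEe=8 MMbbNnEE=8 MMbbNnEe=8 MmBBNNEE=8 MmBBNNEe=8 MmBBNnEE=8 MmBBNnEe=8 MmBbNNEE=16 MmBbNNEe=16 MmBbNnEE=16 MmBbNnEe=16 MmbbNNEE=8 MmbbNNEe=8 MmbbNnEE=8 MmbbNnEe=8
MmBBNNEE hits 8/256; gcd=8; 8÷8/256÷8 = 1/32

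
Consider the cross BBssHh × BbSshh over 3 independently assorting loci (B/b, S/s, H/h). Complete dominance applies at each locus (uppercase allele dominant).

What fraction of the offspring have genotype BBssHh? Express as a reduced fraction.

P(BBssHh) = 1/8

BBssHh gametes: BsH×4, Bsh×4
BbSshh gametes: BSh×2, Bsh×2, bSh×2, bsh×2
BBssHh×BbSshh grid (8·8=64): BBSsHh=8 BBSshh=8 BBssHh=8 BBsshh=8 BbSsHh=8 BbSshh=8 BbssHh=8 Bbsshh=8
BBssHh hits 8/64; gcd=8; 8÷8/64÷8 = 1/8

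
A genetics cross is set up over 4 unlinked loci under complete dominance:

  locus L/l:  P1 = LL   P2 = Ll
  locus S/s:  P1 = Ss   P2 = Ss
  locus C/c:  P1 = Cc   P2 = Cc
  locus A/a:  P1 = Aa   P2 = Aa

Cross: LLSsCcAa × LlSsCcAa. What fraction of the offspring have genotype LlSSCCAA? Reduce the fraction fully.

LLSsCcAa gametes: LSCA×2, LSCa×2, LScA×2, LSca×2, LsCA×2, LsCa×2, LscA×2, Lsca×2
LlSsCcAa gametes: LSCA×1, LSCa×1, LScA×1, LSca×1, LsCA×1, LsCa×1, LscA×1, Lsca×1, lSCA×1, lSCa×1, lScA×1, lSca×1, lsCA×1, lsCa×1, lscA×1, lsca×1
LLSsCcAa×LlSsCcAa grid (16·16=256): LLSSCCAA=2 LLSSCCAa=4 LLSSCCaa=2 LLSSCcAA=4 LLSSCcAa=8 LLSSCcaa=4 LLSSccAA=2 LLSSccAa=4 LLSSccaa=2 LLSsCCAA=4 LLSsCCAa=8 LLSsCCaa=4 LLSsCcAA=8 LLSsCcAa=16 LLSsCcaa=8 LLSsccAA=4 LLSsccAa=8 LLSsccaa=4 LLssCCAA=2 LLssCCAa=4 LLssCCaa=2 LLssCcAA=4 LLssCcAa=8 LLssCcaa=4 LLssccAA=2 LLssccAa=4 LLssccaa=2 LlSSCCAA=2 LlSSCCAa=4 LlSSCCaa=2 LlSSCcAA=4 LlSSCcAa=8 LlSSCcaa=4 LlSSccAA=2 LlSSccAa=4 LlSSccaa=2 LlSsCCAA=4 LlSsCCAa=8 LlSsCCaa=4 LlSsCcAA=8 LlSsCcAa=16 LlSsCcaa=8 LlSsccAA=4 LlSsccAa=8 LlSsccaa=4 LlssCCAA=2 LlssCCAa=4 LlssCCaa=2 LlssCcAA=4 LlssCcAa=8 LlssCcaa=4 LlssccAA=2 LlssccAa=4 Llssccaa=2
LlSSCCAA hits 2/256; gcd=2; 2÷2/256÷2 = 1/128

P(LlSSCCAA) = 1/128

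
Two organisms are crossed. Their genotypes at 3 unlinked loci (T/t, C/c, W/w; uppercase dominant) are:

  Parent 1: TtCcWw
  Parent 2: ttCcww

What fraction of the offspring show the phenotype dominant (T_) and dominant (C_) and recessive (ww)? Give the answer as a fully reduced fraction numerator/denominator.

TtCcWw gametes: TCW×1, TCw×1, TcW×1, Tcw×1, tCW×1, tCw×1, tcW×1, tcw×1
ttCcww gametes: tCw×4, tcw×4
TtCcWw×ttCcww grid (8·8=64): TtCCWw=4 TtCCww=4 TtCcWw=8 TtCcww=8 TtccWw=4 Ttccww=4 ttCCWw=4 ttCCww=4 ttCcWw=8 ttCcww=8 ttccWw=4 ttccww=4
T_ C_ ww hits 12/64; gcd=4; 12÷4/64÷4 = 3/16

P(T_ C_ ww) = 3/16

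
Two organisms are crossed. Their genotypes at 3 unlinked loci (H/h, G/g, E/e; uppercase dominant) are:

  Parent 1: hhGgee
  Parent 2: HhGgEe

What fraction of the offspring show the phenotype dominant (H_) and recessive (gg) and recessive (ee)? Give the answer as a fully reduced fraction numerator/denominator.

P(H_ gg ee) = 1/16

hhGgee gametes: hGe×4, hge×4
HhGgEe gametes: HGE×1, HGe×1, HgE×1, Hge×1, hGE×1, hGe×1, hgE×1, hge×1
hhGgee×HhGgEe grid (8·8=64): HhGGEe=4 HhGGee=4 HhGgEe=8 HhGgee=8 HhggEe=4 Hhggee=4 hhGGEe=4 hhGGee=4 hhGgEe=8 hhGgee=8 hhggEe=4 hhggee=4
H_ gg ee hits 4/64; gcd=4; 4÷4/64÷4 = 1/16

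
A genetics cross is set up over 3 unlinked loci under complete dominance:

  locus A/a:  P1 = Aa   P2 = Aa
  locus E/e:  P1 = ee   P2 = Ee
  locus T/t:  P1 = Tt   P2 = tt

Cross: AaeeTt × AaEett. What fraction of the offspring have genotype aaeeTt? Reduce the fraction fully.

AaeeTt gametes: AeT×2, Aet×2, aeT×2, aet×2
AaEett gametes: AEt×2, Aet×2, aEt×2, aet×2
AaeeTt×AaEett grid (8·8=64): AAEeTt=4 AAEett=4 AAeeTt=4 AAeett=4 AaEeTt=8 AaEett=8 AaeeTt=8 Aaeett=8 aaEeTt=4 aaEett=4 aaeeTt=4 aaeett=4
aaeeTt hits 4/64; gcd=4; 4÷4/64÷4 = 1/16

P(aaeeTt) = 1/16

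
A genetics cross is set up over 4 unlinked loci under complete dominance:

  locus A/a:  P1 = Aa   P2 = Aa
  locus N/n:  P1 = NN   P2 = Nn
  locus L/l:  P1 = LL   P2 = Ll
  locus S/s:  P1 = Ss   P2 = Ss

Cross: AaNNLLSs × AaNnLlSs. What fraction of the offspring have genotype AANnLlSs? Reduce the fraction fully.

P(AANnLlSs) = 1/32

AaNNLLSs gametes: ANLS×4, ANLs×4, aNLS×4, aNLs×4
AaNnLlSs gametes: ANLS×1, ANLs×1, ANlS×1, ANls×1, AnLS×1, AnLs×1, AnlS×1, Anls×1, aNLS×1, aNLs×1, aNlS×1, aNls×1, anLS×1, anLs×1, anlS×1, anls×1
AaNNLLSs×AaNnLlSs grid (16·16=256): AANNLLSS=4 AANNLLSs=8 AANNLLss=4 AANNLlSS=4 AANNLlSs=8 AANNLlss=4 AANnLLSS=4 AANnLLSs=8 AANnLLss=4 AANnLlSS=4 AANnLlSs=8 AANnLlss=4 AaNNLLSS=8 AaNNLLSs=16 AaNNLLss=8 AaNNLlSS=8 AaNNLlSs=16 AaNNLlss=8 AaNnLLSS=8 AaNnLLSs=16 AaNnLLss=8 AaNnLlSS=8 AaNnLlSs=16 AaNnLlss=8 aaNNLLSS=4 aaNNLLSs=8 aaNNLLss=4 aaNNLlSS=4 aaNNLlSs=8 aaNNLlss=4 aaNnLLSS=4 aaNnLLSs=8 aaNnLLss=4 aaNnLlSS=4 aaNnLlSs=8 aaNnLlss=4
AANnLlSs hits 8/256; gcd=8; 8÷8/256÷8 = 1/32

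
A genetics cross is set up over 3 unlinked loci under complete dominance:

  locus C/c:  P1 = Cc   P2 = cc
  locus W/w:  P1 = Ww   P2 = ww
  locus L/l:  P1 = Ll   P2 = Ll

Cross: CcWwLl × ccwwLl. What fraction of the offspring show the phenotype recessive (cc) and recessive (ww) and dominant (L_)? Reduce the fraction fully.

P(cc ww L_) = 3/16

CcWwLl gametes: CWL×1, CWl×1, CwL×1, Cwl×1, cWL×1, cWl×1, cwL×1, cwl×1
ccwwLl gametes: cwL×4, cwl×4
CcWwLl×ccwwLl grid (8·8=64): CcWwLL=4 CcWwLl=8 CcWwll=4 CcwwLL=4 CcwwLl=8 Ccwwll=4 ccWwLL=4 ccWwLl=8 ccWwll=4 ccwwLL=4 ccwwLl=8 ccwwll=4
cc ww L_ hits 12/64; gcd=4; 12÷4/64÷4 = 3/16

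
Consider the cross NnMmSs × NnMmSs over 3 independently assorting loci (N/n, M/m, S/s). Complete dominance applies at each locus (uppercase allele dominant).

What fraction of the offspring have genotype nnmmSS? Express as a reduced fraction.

P(nnmmSS) = 1/64

NnMmSs gametes: NMS×1, NMs×1, NmS×1, Nms×1, nMS×1, nMs×1, nmS×1, nms×1
NnMmSs gametes: NMS×1, NMs×1, NmS×1, Nms×1, nMS×1, nMs×1, nmS×1, nms×1
NnMmSs×NnMmSs grid (8·8=64): NNMMSS=1 NNMMSs=2 NNMMss=1 NNMmSS=2 NNMmSs=4 NNMmss=2 NNmmSS=1 NNmmSs=2 NNmmss=1 NnMMSS=2 NnMMSs=4 NnMMss=2 NnMmSS=4 NnMmSs=8 NnMmss=4 NnmmSS=2 NnmmSs=4 Nnmmss=2 nnMMSS=1 nnMMSs=2 nnMMss=1 nnMmSS=2 nnMmSs=4 nnMmss=2 nnmmSS=1 nnmmSs=2 nnmmss=1
nnmmSS hits 1/64; gcd=1; 1÷1/64÷1 = 1/64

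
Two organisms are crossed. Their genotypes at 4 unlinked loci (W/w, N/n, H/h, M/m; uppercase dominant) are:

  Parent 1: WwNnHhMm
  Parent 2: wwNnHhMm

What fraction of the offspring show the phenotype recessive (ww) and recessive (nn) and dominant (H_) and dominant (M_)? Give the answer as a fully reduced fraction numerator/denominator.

WwNnHhMm gametes: WNHM×1, WNHm×1, WNhM×1, WNhm×1, WnHM×1, WnHm×1, WnhM×1, Wnhm×1, wNHM×1, wNHm×1, wNhM×1, wNhm×1, wnHM×1, wnHm×1, wnhM×1, wnhm×1
wwNnHhMm gametes: wNHM×2, wNHm×2, wNhM×2, wNhm×2, wnHM×2, wnHm×2, wnhM×2, wnhm×2
WwNnHhMm×wwNnHhMm grid (16·16=256): WwNNHHMM=2 WwNNHHMm=4 WwNNHHmm=2 WwNNHhMM=4 WwNNHhMm=8 WwNNHhmm=4 WwNNhhMM=2 WwNNhhMm=4 WwNNhhmm=2 WwNnHHMM=4 WwNnHHMm=8 WwNnHHmm=4 WwNnHhMM=8 WwNnHhMm=16 WwNnHhmm=8 WwNnhhMM=4 WwNnhhMm=8 WwNnhhmm=4 WwnnHHMM=2 WwnnHHMm=4 WwnnHHmm=2 WwnnHhMM=4 WwnnHhMm=8 WwnnHhmm=4 WwnnhhMM=2 WwnnhhMm=4 Wwnnhhmm=2 wwNNHHMM=2 wwNNHHMm=4 wwNNHHmm=2 wwNNHhMM=4 wwNNHhMm=8 wwNNHhmm=4 wwNNhhMM=2 wwNNhhMm=4 wwNNhhmm=2 wwNnHHMM=4 wwNnHHMm=8 wwNnHHmm=4 wwNnHhMM=8 wwNnHhMm=16 wwNnHhmm=8 wwNnhhMM=4 wwNnhhMm=8 wwNnhhmm=4 wwnnHHMM=2 wwnnHHMm=4 wwnnHHmm=2 wwnnHhMM=4 wwnnHhMm=8 wwnnHhmm=4 wwnnhhMM=2 wwnnhhMm=4 wwnnhhmm=2
ww nn H_ M_ hits 18/256; gcd=2; 18÷2/256÷2 = 9/128

P(ww nn H_ M_) = 9/128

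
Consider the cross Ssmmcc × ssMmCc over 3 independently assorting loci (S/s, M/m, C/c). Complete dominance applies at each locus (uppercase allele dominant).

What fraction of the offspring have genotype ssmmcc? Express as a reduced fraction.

P(ssmmcc) = 1/8

Ssmmcc gametes: Smc×4, smc×4
ssMmCc gametes: sMC×2, sMc×2, smC×2, smc×2
Ssmmcc×ssMmCc grid (8·8=64): SsMmCc=8 SsMmcc=8 SsmmCc=8 Ssmmcc=8 ssMmCc=8 ssMmcc=8 ssmmCc=8 ssmmcc=8
ssmmcc hits 8/64; gcd=8; 8÷8/64÷8 = 1/8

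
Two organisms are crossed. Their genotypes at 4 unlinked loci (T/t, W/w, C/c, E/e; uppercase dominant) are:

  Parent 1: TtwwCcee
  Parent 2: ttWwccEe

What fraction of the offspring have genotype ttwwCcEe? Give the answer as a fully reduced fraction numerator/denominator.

P(ttwwCcEe) = 1/16

TtwwCcee gametes: TwCe×4, Twce×4, twCe×4, twce×4
ttWwccEe gametes: tWcE×4, tWce×4, twcE×4, twce×4
TtwwCcee×ttWwccEe grid (16·16=256): TtWwCcEe=16 TtWwCcee=16 TtWwccEe=16 TtWwccee=16 TtwwCcEe=16 TtwwCcee=16 TtwwccEe=16 Ttwwccee=16 ttWwCcEe=16 ttWwCcee=16 ttWwccEe=16 ttWwccee=16 ttwwCcEe=16 ttwwCcee=16 ttwwccEe=16 ttwwccee=16
ttwwCcEe hits 16/256; gcd=16; 16÷16/256÷16 = 1/16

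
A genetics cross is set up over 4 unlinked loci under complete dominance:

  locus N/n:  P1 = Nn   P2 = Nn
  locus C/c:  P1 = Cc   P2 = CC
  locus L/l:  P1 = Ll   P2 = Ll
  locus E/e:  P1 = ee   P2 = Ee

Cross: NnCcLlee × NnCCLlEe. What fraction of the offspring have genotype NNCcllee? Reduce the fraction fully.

NnCcLlee gametes: NCLe×2, NCle×2, NcLe×2, Ncle×2, nCLe×2, nCle×2, ncLe×2, ncle×2
NnCCLlEe gametes: NCLE×2, NCLe×2, NClE×2, NCle×2, nCLE×2, nCLe×2, nClE×2, nCle×2
NnCcLlee×NnCCLlEe grid (16·16=256): NNCCLLEe=4 NNCCLLee=4 NNCCLlEe=8 NNCCLlee=8 NNCCllEe=4 NNCCllee=4 NNCcLLEe=4 NNCcLLee=4 NNCcLlEe=8 NNCcLlee=8 NNCcllEe=4 NNCcllee=4 NnCCLLEe=8 NnCCLLee=8 NnCCLlEe=16 NnCCLlee=16 NnCCllEe=8 NnCCllee=8 NnCcLLEe=8 NnCcLLee=8 NnCcLlEe=16 NnCcLlee=16 NnCcllEe=8 NnCcllee=8 nnCCLLEe=4 nnCCLLee=4 nnCCLlEe=8 nnCCLlee=8 nnCCllEe=4 nnCCllee=4 nnCcLLEe=4 nnCcLLee=4 nnCcLlEe=8 nnCcLlee=8 nnCcllEe=4 nnCcllee=4
NNCcllee hits 4/256; gcd=4; 4÷4/256÷4 = 1/64

P(NNCcllee) = 1/64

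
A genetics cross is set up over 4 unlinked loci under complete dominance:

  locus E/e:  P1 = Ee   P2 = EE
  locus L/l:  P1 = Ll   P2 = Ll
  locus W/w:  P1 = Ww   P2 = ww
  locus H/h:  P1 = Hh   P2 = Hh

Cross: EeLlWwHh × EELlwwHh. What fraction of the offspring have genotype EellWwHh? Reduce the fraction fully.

EeLlWwHh gametes: ELWH×1, ELWh×1, ELwH×1, ELwh×1, ElWH×1, ElWh×1, ElwH×1, Elwh×1, eLWH×1, eLWh×1, eLwH×1, eLwh×1, elWH×1, elWh×1, elwH×1, elwh×1
EELlwwHh gametes: ELwH×4, ELwh×4, ElwH×4, Elwh×4
EeLlWwHh×EELlwwHh grid (16·16=256): EELLWwHH=4 EELLWwHh=8 EELLWwhh=4 EELLwwHH=4 EELLwwHh=8 EELLwwhh=4 EELlWwHH=8 EELlWwHh=16 EELlWwhh=8 EELlwwHH=8 EELlwwHh=16 EELlwwhh=8 EEllWwHH=4 EEllWwHh=8 EEllWwhh=4 EEllwwHH=4 EEllwwHh=8 EEllwwhh=4 EeLLWwHH=4 EeLLWwHh=8 EeLLWwhh=4 EeLLwwHH=4 EeLLwwHh=8 EeLLwwhh=4 EeLlWwHH=8 EeLlWwHh=16 EeLlWwhh=8 EeLlwwHH=8 EeLlwwHh=16 EeLlwwhh=8 EellWwHH=4 EellWwHh=8 EellWwhh=4 EellwwHH=4 EellwwHh=8 Eellwwhh=4
EellWwHh hits 8/256; gcd=8; 8÷8/256÷8 = 1/32

P(EellWwHh) = 1/32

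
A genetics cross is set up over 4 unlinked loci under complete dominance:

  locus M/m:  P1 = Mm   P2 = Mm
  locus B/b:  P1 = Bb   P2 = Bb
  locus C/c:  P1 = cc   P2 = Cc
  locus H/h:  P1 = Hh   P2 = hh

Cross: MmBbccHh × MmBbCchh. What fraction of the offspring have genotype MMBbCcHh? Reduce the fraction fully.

MmBbccHh gametes: MBcH×2, MBch×2, MbcH×2, Mbch×2, mBcH×2, mBch×2, mbcH×2, mbch×2
MmBbCchh gametes: MBCh×2, MBch×2, MbCh×2, Mbch×2, mBCh×2, mBch×2, mbCh×2, mbch×2
MmBbccHh×MmBbCchh grid (16·16=256): MMBBCcHh=4 MMBBCchh=4 MMBBccHh=4 MMBBcchh=4 MMBbCcHh=8 MMBbCchh=8 MMBbccHh=8 MMBbcchh=8 MMbbCcHh=4 MMbbCchh=4 MMbbccHh=4 MMbbcchh=4 MmBBCcHh=8 MmBBCchh=8 MmBBccHh=8 MmBBcchh=8 MmBbCcHh=16 MmBbCchh=16 MmBbccHh=16 MmBbcchh=16 MmbbCcHh=8 MmbbCchh=8 MmbbccHh=8 Mmbbcchh=8 mmBBCcHh=4 mmBBCchh=4 mmBBccHh=4 mmBBcchh=4 mmBbCcHh=8 mmBbCchh=8 mmBbccHh=8 mmBbcchh=8 mmbbCcHh=4 mmbbCchh=4 mmbbccHh=4 mmbbcchh=4
MMBbCcHh hits 8/256; gcd=8; 8÷8/256÷8 = 1/32

P(MMBbCcHh) = 1/32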